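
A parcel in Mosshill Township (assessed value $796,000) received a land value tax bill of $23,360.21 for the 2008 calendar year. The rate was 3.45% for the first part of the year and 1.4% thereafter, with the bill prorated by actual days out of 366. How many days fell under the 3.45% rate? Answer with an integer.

274 days

Let d = days at the first rate; then 366 − d days at the second rate.
$796,000 × [3.45%·d + 1.4%·(366−d)] / 366 = $23,360.21
Solving gives d = 274, so the new rate took effect on October 1, 2008.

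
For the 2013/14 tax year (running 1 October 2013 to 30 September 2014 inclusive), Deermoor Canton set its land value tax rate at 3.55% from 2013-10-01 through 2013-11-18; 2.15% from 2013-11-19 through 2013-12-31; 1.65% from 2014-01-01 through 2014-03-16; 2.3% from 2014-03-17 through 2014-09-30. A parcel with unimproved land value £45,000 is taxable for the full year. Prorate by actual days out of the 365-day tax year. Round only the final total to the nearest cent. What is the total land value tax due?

2013-10-01 to 2013-11-18: 49 days at 3.55% → £45,000 × 3.55% × 49/365 = £214.4589
2013-11-19 to 2013-12-31: 43 days at 2.15% → £45,000 × 2.15% × 43/365 = £113.9795
2014-01-01 to 2014-03-16: 75 days at 1.65% → £45,000 × 1.65% × 75/365 = £152.5685
2014-03-17 to 2014-09-30: 198 days at 2.3% → £45,000 × 2.3% × 198/365 = £561.4521
Total = £1,042.4589

£1,042.46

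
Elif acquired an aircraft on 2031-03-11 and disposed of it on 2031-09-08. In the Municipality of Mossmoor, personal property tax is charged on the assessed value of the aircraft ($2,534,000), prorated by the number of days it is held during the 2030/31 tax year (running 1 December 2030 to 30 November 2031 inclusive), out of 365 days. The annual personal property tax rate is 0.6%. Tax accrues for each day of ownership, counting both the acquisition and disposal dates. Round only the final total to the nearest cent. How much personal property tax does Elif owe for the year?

$7,581.17

Days held (2031-03-11 to 2031-09-08): 182 out of 365
Tax = $2,534,000 × 0.6% × 182/365 = $7,581.1726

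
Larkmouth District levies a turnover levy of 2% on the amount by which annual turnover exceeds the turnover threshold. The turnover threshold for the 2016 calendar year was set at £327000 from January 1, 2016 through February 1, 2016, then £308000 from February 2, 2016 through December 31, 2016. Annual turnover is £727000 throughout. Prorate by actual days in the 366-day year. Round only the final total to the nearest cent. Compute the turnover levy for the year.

January 1 – February 1, 2016: 32 days, exemption £327000 → (£727000 − £327000) × 2% × 32/366 = £699.4536
February 2 – December 31, 2016: 334 days, exemption £308000 → (£727000 − £308000) × 2% × 334/366 = £7647.3224
Total = £8346.7760

£8346.78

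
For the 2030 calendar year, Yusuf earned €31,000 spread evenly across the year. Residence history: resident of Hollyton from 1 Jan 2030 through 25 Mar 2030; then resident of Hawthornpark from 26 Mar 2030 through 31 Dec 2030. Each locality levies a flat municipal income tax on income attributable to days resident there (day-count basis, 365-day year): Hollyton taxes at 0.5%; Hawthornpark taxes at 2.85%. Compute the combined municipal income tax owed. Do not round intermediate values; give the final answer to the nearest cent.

€715.85

Hollyton, 1 Jan – 25 Mar 2030: 84 days → €31,000 × 0.5% × 84/365 = €35.6712
Hawthornpark, 26 Mar – 31 Dec 2030: 281 days → €31,000 × 2.85% × 281/365 = €680.1740
Total = €715.8452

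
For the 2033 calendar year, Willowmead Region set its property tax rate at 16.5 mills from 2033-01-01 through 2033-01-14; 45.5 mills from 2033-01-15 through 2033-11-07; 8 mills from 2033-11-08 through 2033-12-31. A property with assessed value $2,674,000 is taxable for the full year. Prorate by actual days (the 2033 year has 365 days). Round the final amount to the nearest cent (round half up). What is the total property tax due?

$103,857.43

2033-01-01 to 2033-01-14: 14 days at 16.5 mills → $2,674,000 × 1.65% × 14/365 = $1,692.3123
2033-01-15 to 2033-11-07: 297 days at 45.5 mills → $2,674,000 × 4.55% × 297/365 = $99,000.2712
2033-11-08 to 2033-12-31: 54 days at 8 mills → $2,674,000 × 0.8% × 54/365 = $3,164.8438
Total = $103,857.4274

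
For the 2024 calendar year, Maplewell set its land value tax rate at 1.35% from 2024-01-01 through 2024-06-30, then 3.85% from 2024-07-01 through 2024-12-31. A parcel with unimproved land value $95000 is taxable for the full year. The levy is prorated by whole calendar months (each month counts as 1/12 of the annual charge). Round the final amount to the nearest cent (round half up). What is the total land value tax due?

2024-01-01 to 2024-06-30: 6 months at 1.35% → $95000 × 1.35% × 6/12 = $641.2500
2024-07-01 to 2024-12-31: 6 months at 3.85% → $95000 × 3.85% × 6/12 = $1828.7500
Total = $2470.0000

$2470.00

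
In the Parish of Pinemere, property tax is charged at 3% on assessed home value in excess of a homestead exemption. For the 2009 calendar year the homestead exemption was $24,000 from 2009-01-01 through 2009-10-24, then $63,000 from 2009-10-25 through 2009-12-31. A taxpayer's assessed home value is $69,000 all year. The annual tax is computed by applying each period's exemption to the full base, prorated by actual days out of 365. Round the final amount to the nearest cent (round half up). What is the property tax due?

$1,132.03

2009-01-01 to 2009-10-24: 297 days, exemption $24,000 → ($69,000 − $24,000) × 3% × 297/365 = $1,098.4932
2009-10-25 to 2009-12-31: 68 days, exemption $63,000 → ($69,000 − $63,000) × 3% × 68/365 = $33.5342
Total = $1,132.0274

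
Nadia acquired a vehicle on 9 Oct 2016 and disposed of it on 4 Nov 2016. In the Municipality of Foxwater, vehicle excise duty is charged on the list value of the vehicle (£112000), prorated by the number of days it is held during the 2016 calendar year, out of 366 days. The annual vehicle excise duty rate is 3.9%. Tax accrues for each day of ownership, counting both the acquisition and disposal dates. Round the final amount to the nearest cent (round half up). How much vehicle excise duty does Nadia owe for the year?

£322.23

Days held (9 Oct – 4 Nov 2016): 27 out of 366
Tax = £112000 × 3.9% × 27/366 = £322.2295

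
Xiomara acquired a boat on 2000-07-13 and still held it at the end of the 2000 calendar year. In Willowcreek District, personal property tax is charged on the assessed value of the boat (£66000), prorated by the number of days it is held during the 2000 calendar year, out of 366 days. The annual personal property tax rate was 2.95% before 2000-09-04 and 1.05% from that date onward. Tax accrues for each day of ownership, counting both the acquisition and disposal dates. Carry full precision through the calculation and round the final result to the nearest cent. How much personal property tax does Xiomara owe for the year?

£507.26

2000-07-13 to 2000-09-03: 53 days at 2.95% → £66000 × 2.95% × 53/366 = £281.9426
2000-09-04 to 2000-12-31: 119 days at 1.05% → £66000 × 1.05% × 119/366 = £225.3197
Total = £507.2623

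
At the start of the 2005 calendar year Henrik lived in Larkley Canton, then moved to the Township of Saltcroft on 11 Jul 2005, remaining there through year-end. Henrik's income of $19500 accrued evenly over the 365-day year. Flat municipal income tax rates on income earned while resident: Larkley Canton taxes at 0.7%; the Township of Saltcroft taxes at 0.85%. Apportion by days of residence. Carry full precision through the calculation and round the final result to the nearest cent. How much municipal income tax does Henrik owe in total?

$150.44

Larkley Canton, 1 Jan – 10 Jul 2005: 191 days → $19500 × 0.7% × 191/365 = $71.4288
The Township of Saltcroft, 11 Jul – 31 Dec 2005: 174 days → $19500 × 0.85% × 174/365 = $79.0151
Total = $150.4438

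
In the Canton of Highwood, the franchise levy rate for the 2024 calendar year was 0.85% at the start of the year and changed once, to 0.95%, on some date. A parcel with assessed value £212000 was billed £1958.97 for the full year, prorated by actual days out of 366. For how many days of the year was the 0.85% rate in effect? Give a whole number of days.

Let d = days at the first rate; then 366 − d days at the second rate.
£212000 × [0.85%·d + 0.95%·(366−d)] / 366 = £1958.97
Solving gives d = 95, so the new rate took effect on 5 Apr 2024.

95 days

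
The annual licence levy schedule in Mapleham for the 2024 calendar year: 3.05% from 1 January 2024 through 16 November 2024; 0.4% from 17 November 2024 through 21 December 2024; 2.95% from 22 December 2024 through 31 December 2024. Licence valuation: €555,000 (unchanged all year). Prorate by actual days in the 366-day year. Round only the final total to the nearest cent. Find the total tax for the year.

1 January – 16 November 2024: 321 days at 3.05% → €555,000 × 3.05% × 321/366 = €14,846.2500
17 November – 21 December 2024: 35 days at 0.4% → €555,000 × 0.4% × 35/366 = €212.2951
22 December – 31 December 2024: 10 days at 2.95% → €555,000 × 2.95% × 10/366 = €447.3361
Total = €15,505.8811

€15,505.88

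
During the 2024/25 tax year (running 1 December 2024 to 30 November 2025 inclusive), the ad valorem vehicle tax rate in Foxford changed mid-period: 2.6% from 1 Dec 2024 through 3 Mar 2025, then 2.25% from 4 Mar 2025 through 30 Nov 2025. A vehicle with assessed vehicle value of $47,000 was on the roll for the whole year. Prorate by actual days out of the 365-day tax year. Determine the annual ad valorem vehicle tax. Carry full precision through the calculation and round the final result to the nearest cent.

$1,099.41

1 Dec 2024 – 3 Mar 2025: 93 days at 2.6% → $47,000 × 2.6% × 93/365 = $311.3589
4 Mar – 30 Nov 2025: 272 days at 2.25% → $47,000 × 2.25% × 272/365 = $788.0548
Total = $1,099.4137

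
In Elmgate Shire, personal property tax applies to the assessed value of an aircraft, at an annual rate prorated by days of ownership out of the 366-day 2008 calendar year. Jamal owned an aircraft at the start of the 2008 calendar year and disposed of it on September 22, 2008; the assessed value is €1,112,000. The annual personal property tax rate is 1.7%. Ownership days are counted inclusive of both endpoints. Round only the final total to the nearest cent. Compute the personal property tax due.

€13,738.97

Days held (January 1 – September 22, 2008): 266 out of 366
Tax = €1,112,000 × 1.7% × 266/366 = €13,738.9727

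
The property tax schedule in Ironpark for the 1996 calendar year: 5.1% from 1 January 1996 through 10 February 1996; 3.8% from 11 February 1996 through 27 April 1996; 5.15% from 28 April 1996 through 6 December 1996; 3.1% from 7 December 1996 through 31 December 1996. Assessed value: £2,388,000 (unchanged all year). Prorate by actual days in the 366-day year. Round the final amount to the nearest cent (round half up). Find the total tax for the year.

1 January – 10 February 1996: 41 days at 5.1% → £2,388,000 × 5.1% × 41/366 = £13,642.9180
11 February – 27 April 1996: 77 days at 3.8% → £2,388,000 × 3.8% × 77/366 = £19,090.9508
28 April – 6 December 1996: 223 days at 5.15% → £2,388,000 × 5.15% × 223/366 = £74,931.6557
7 December – 31 December 1996: 25 days at 3.1% → £2,388,000 × 3.1% × 25/366 = £5,056.5574
Total = £112,722.0820

£112,722.08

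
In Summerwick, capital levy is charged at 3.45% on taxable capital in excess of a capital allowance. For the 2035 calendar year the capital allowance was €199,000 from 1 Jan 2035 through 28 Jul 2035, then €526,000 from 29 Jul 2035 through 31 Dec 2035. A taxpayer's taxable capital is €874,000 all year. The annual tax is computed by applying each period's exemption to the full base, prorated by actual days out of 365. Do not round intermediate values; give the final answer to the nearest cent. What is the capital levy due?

1 Jan – 28 Jul 2035: 209 days, exemption €199,000 → (€874,000 − €199,000) × 3.45% × 209/365 = €13,334.4863
29 Jul – 31 Dec 2035: 156 days, exemption €526,000 → (€874,000 − €526,000) × 3.45% × 156/365 = €5,131.3315
Total = €18,465.8178

€18,465.82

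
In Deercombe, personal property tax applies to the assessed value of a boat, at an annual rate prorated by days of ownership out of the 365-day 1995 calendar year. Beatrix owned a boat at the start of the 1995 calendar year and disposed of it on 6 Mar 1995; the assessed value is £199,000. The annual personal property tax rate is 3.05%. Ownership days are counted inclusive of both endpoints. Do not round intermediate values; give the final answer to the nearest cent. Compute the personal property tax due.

£1,080.87

Days held (1 Jan – 6 Mar 1995): 65 out of 365
Tax = £199,000 × 3.05% × 65/365 = £1,080.8699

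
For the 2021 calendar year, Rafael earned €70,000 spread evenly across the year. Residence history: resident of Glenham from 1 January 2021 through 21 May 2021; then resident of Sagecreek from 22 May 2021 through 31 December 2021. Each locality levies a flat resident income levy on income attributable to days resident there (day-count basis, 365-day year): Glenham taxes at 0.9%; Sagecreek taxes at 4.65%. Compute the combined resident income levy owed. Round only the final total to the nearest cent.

€2,240.96

Glenham, 1 January – 21 May 2021: 141 days → €70,000 × 0.9% × 141/365 = €243.3699
Sagecreek, 22 May – 31 December 2021: 224 days → €70,000 × 4.65% × 224/365 = €1,997.5890
Total = €2,240.9589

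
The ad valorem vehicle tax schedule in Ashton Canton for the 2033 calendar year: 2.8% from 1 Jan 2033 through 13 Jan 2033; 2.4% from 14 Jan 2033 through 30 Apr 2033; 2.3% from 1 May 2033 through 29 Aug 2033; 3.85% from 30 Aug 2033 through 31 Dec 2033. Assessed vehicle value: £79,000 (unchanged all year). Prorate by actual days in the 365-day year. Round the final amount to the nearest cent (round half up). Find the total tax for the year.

1 Jan – 13 Jan 2033: 13 days at 2.8% → £79,000 × 2.8% × 13/365 = £78.7836
14 Jan – 30 Apr 2033: 107 days at 2.4% → £79,000 × 2.4% × 107/365 = £555.8137
1 May – 29 Aug 2033: 121 days at 2.3% → £79,000 × 2.3% × 121/365 = £602.3479
30 Aug – 31 Dec 2033: 124 days at 3.85% → £79,000 × 3.85% × 124/365 = £1,033.2767
Total = £2,270.2219

£2,270.22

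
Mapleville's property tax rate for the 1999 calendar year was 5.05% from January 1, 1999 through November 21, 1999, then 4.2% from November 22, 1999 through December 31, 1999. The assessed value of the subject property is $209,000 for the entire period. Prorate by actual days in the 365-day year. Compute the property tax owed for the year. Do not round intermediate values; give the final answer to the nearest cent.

January 1 – November 21, 1999: 325 days at 5.05% → $209,000 × 5.05% × 325/365 = $9,397.8425
November 22 – December 31, 1999: 40 days at 4.2% → $209,000 × 4.2% × 40/365 = $961.9726
Total = $10,359.8151

$10,359.82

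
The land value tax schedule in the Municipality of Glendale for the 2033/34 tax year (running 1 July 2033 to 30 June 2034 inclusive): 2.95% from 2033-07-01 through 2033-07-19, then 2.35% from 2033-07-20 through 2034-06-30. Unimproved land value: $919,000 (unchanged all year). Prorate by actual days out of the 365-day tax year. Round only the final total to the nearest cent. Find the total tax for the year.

$21,883.53

2033-07-01 to 2033-07-19: 19 days at 2.95% → $919,000 × 2.95% × 19/365 = $1,411.2315
2033-07-20 to 2034-06-30: 346 days at 2.35% → $919,000 × 2.35% × 346/365 = $20,472.2986
Total = $21,883.5301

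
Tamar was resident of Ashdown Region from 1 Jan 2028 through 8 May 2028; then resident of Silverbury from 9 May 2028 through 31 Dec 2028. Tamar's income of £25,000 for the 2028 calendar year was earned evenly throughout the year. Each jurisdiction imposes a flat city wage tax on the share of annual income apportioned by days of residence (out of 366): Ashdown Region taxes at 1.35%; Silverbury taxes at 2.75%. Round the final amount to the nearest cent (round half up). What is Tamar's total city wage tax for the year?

Ashdown Region, 1 Jan – 8 May 2028: 129 days → £25,000 × 1.35% × 129/366 = £118.9549
Silverbury, 9 May – 31 Dec 2028: 237 days → £25,000 × 2.75% × 237/366 = £445.1844
Total = £564.1393

£564.14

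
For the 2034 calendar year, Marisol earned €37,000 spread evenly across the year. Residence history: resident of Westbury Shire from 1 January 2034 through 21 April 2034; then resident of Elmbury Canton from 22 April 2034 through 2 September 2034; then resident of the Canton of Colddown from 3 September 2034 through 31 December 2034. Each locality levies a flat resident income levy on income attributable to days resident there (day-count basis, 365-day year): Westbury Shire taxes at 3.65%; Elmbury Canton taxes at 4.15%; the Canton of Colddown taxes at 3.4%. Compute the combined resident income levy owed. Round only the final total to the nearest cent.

Westbury Shire, 1 January – 21 April 2034: 111 days → €37,000 × 3.65% × 111/365 = €410.7000
Elmbury Canton, 22 April – 2 September 2034: 134 days → €37,000 × 4.15% × 134/365 = €563.7178
The Canton of Colddown, 3 September – 31 December 2034: 120 days → €37,000 × 3.4% × 120/365 = €413.5890
Total = €1,388.0068

€1,388.01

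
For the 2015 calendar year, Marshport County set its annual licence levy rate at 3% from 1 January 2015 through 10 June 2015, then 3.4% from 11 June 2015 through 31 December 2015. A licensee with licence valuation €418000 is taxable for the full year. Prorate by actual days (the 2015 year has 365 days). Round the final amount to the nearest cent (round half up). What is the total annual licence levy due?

1 January – 10 June 2015: 161 days at 3% → €418000 × 3% × 161/365 = €5531.3425
11 June – 31 December 2015: 204 days at 3.4% → €418000 × 3.4% × 204/365 = €7943.1452
Total = €13474.4877

€13474.49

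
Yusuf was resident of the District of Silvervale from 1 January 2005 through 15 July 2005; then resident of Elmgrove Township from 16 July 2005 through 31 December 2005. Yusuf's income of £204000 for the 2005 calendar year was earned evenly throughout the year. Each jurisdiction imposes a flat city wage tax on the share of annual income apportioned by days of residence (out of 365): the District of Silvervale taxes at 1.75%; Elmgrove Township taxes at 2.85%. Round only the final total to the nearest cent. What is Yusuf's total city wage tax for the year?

The District of Silvervale, 1 January – 15 July 2005: 196 days → £204000 × 1.75% × 196/365 = £1917.0411
Elmgrove Township, 16 July – 31 December 2005: 169 days → £204000 × 2.85% × 169/365 = £2691.9616
Total = £4609.0027

£4609.00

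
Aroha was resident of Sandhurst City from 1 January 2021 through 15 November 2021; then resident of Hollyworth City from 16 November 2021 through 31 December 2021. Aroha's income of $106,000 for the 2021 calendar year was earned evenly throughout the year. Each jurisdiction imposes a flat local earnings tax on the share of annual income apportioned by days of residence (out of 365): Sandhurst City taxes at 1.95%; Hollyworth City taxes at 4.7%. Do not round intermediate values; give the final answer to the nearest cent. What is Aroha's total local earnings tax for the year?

$2,434.37

Sandhurst City, 1 January – 15 November 2021: 319 days → $106,000 × 1.95% × 319/365 = $1,806.5014
Hollyworth City, 16 November – 31 December 2021: 46 days → $106,000 × 4.7% × 46/365 = $627.8685
Total = $2,434.3699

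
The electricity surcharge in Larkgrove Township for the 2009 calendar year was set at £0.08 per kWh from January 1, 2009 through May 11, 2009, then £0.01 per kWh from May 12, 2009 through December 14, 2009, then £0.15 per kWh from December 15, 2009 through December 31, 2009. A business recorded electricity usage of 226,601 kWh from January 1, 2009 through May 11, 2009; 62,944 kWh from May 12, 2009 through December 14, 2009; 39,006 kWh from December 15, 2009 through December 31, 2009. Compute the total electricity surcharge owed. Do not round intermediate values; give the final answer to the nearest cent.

£24,608.42

January 1 – May 11, 2009: 226,601 kWh at £0.08/kWh → £18,128.08
May 12 – December 14, 2009: 62,944 kWh at £0.01/kWh → £629.44
December 15 – December 31, 2009: 39,006 kWh at £0.15/kWh → £5,850.90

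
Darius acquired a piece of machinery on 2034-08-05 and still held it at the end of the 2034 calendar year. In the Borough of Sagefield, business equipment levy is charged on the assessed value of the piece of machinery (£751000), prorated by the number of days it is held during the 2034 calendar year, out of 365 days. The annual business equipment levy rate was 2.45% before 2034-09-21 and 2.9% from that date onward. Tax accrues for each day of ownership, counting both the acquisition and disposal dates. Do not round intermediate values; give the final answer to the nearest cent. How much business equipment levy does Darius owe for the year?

£8455.44

2034-08-05 to 2034-09-20: 47 days at 2.45% → £751000 × 2.45% × 47/365 = £2369.2507
2034-09-21 to 2034-12-31: 102 days at 2.9% → £751000 × 2.9% × 102/365 = £6086.1863
Total = £8455.4370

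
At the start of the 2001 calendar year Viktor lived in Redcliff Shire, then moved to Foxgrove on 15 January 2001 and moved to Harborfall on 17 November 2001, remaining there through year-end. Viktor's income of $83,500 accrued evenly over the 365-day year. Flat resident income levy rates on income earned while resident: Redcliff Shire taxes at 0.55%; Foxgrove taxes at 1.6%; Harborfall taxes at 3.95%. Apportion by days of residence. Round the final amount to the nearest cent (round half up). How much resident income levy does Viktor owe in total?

Redcliff Shire, 1 January – 14 January 2001: 14 days → $83,500 × 0.55% × 14/365 = $17.6151
Foxgrove, 15 January – 16 November 2001: 306 days → $83,500 × 1.6% × 306/365 = $1,120.0438
Harborfall, 17 November – 31 December 2001: 45 days → $83,500 × 3.95% × 45/365 = $406.6336
Total = $1,544.2925

$1,544.29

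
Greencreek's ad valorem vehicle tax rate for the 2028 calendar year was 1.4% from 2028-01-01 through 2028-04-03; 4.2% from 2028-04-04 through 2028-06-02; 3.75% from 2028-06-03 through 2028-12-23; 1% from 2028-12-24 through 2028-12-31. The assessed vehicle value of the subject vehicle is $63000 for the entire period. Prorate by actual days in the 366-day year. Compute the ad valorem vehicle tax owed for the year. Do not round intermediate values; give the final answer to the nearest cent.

2028-01-01 to 2028-04-03: 94 days at 1.4% → $63000 × 1.4% × 94/366 = $226.5246
2028-04-04 to 2028-06-02: 60 days at 4.2% → $63000 × 4.2% × 60/366 = $433.7705
2028-06-03 to 2028-12-23: 204 days at 3.75% → $63000 × 3.75% × 204/366 = $1316.8033
2028-12-24 to 2028-12-31: 8 days at 1% → $63000 × 1% × 8/366 = $13.7705
Total = $1990.8689

$1990.87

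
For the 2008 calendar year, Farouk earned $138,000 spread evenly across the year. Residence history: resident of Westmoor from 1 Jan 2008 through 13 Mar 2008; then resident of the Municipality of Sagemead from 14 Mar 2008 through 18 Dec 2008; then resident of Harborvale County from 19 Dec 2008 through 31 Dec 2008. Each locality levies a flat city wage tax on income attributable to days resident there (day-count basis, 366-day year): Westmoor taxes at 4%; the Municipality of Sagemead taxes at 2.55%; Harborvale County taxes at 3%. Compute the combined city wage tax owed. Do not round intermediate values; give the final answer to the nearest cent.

Westmoor, 1 Jan – 13 Mar 2008: 73 days → $138,000 × 4% × 73/366 = $1,100.9836
The Municipality of Sagemead, 14 Mar – 18 Dec 2008: 280 days → $138,000 × 2.55% × 280/366 = $2,692.1311
Harborvale County, 19 Dec – 31 Dec 2008: 13 days → $138,000 × 3% × 13/366 = $147.0492
Total = $3,940.1639

$3,940.16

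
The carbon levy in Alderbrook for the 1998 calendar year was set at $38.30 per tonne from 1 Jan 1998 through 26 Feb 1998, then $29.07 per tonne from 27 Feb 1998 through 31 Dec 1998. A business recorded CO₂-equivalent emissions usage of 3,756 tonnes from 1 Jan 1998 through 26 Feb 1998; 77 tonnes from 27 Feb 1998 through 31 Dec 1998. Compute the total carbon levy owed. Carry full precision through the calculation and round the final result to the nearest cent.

1 Jan – 26 Feb 1998: 3,756 tonnes at $38.30/tonne → $143854.80
27 Feb – 31 Dec 1998: 77 tonnes at $29.07/tonne → $2238.39

$146093.19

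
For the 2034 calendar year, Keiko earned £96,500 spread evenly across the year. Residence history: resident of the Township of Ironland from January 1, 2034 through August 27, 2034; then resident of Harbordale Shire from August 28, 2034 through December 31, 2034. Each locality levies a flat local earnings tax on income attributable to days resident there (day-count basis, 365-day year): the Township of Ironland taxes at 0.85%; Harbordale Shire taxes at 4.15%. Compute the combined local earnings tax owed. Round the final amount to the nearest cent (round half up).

The Township of Ironland, January 1 – August 27, 2034: 239 days → £96,500 × 0.85% × 239/365 = £537.0952
Harbordale Shire, August 28 – December 31, 2034: 126 days → £96,500 × 4.15% × 126/365 = £1,382.4616
Total = £1,919.5568

£1,919.56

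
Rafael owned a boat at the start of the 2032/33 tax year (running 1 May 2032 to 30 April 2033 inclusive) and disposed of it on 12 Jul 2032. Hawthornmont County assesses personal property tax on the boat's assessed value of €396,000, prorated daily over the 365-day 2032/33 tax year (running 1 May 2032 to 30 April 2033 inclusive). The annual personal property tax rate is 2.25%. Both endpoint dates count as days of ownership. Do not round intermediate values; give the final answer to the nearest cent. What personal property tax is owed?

Days held (1 May – 12 Jul 2032): 73 out of 365
Tax = €396,000 × 2.25% × 73/365 = €1,782.0000

€1,782.00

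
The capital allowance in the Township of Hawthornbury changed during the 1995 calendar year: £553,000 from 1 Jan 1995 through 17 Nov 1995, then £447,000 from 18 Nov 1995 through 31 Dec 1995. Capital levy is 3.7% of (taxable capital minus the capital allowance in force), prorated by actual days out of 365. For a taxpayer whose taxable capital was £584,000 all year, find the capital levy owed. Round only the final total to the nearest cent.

£1,619.79

1 Jan – 17 Nov 1995: 321 days, exemption £553,000 → (£584,000 − £553,000) × 3.7% × 321/365 = £1,008.7315
18 Nov – 31 Dec 1995: 44 days, exemption £447,000 → (£584,000 − £447,000) × 3.7% × 44/365 = £611.0575
Total = £1,619.7890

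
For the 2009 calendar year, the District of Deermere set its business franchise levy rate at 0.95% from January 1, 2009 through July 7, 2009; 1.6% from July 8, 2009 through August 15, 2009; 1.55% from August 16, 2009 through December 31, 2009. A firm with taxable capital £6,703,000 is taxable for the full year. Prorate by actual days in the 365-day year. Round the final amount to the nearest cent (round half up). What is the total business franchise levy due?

January 1 – July 7, 2009: 188 days at 0.95% → £6,703,000 × 0.95% × 188/365 = £32,798.7890
July 8 – August 15, 2009: 39 days at 1.6% → £6,703,000 × 1.6% × 39/365 = £11,459.3753
August 16 – December 31, 2009: 138 days at 1.55% → £6,703,000 × 1.55% × 138/365 = £39,281.4164
Total = £83,539.5808

£83,539.58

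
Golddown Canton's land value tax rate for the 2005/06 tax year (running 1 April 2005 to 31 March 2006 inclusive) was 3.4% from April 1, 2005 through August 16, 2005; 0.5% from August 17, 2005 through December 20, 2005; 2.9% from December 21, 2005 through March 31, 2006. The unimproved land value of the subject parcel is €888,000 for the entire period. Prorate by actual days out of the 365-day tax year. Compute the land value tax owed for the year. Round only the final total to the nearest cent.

April 1 – August 16, 2005: 138 days at 3.4% → €888,000 × 3.4% × 138/365 = €11,415.0575
August 17 – December 20, 2005: 126 days at 0.5% → €888,000 × 0.5% × 126/365 = €1,532.7123
December 21, 2005 – March 31, 2006: 101 days at 2.9% → €888,000 × 2.9% × 101/365 = €7,125.8959
Total = €20,073.6658

€20,073.67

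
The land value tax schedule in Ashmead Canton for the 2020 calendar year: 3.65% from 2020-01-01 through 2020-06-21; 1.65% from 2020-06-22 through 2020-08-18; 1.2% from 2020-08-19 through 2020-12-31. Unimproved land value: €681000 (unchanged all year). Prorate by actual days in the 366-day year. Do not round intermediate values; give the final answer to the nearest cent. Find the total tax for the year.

2020-01-01 to 2020-06-21: 173 days at 3.65% → €681000 × 3.65% × 173/366 = €11749.1107
2020-06-22 to 2020-08-18: 58 days at 1.65% → €681000 × 1.65% × 58/366 = €1780.6475
2020-08-19 to 2020-12-31: 135 days at 1.2% → €681000 × 1.2% × 135/366 = €3014.2623
Total = €16544.0205

€16544.02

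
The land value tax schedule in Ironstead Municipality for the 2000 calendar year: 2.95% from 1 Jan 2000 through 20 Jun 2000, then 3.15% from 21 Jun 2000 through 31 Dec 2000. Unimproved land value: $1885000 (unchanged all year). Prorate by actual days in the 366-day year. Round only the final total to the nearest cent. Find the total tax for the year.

$57605.81

1 Jan – 20 Jun 2000: 172 days at 2.95% → $1885000 × 2.95% × 172/366 = $26132.4863
21 Jun – 31 Dec 2000: 194 days at 3.15% → $1885000 × 3.15% × 194/366 = $31473.3197
Total = $57605.8060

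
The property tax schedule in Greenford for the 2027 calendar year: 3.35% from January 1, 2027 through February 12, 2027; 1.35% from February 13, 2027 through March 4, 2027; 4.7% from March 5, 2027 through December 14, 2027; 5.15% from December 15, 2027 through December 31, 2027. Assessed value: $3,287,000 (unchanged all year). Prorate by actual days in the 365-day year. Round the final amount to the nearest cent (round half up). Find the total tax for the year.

January 1 – February 12, 2027: 43 days at 3.35% → $3,287,000 × 3.35% × 43/365 = $12,972.3932
February 13 – March 4, 2027: 20 days at 1.35% → $3,287,000 × 1.35% × 20/365 = $2,431.4795
March 5 – December 14, 2027: 285 days at 4.7% → $3,287,000 × 4.7% × 285/365 = $120,628.3973
December 15 – December 31, 2027: 17 days at 5.15% → $3,287,000 × 5.15% × 17/365 = $7,884.2973
Total = $143,916.5671

$143,916.57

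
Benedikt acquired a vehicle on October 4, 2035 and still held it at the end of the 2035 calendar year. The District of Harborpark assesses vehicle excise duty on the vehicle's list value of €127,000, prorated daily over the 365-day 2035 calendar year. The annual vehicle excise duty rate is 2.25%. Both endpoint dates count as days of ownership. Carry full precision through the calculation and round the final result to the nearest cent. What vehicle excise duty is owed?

Days held (October 4 – December 31, 2035): 89 out of 365
Tax = €127,000 × 2.25% × 89/365 = €696.7603

€696.76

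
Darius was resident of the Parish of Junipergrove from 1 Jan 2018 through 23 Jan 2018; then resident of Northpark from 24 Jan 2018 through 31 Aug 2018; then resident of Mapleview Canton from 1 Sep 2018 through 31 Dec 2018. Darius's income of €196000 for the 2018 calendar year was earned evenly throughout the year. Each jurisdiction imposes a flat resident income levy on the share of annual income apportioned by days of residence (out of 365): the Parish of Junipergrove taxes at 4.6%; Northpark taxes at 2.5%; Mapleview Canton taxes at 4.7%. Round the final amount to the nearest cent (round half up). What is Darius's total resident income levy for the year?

€6600.64

The Parish of Junipergrove, 1 Jan – 23 Jan 2018: 23 days → €196000 × 4.6% × 23/365 = €568.1315
Northpark, 24 Jan – 31 Aug 2018: 220 days → €196000 × 2.5% × 220/365 = €2953.4247
Mapleview Canton, 1 Sep – 31 Dec 2018: 122 days → €196000 × 4.7% × 122/365 = €3079.0795
Total = €6600.6356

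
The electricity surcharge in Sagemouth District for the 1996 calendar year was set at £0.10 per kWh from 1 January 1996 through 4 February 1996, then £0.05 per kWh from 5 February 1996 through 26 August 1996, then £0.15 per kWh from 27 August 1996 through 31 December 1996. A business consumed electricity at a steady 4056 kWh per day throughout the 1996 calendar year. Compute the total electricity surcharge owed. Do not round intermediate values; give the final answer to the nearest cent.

£132834.00

1 January – 4 February 1996: 35 days × 4056 kWh/day = 141,960 kWh at £0.10/kWh → £14196.00
5 February – 26 August 1996: 204 days × 4056 kWh/day = 827,424 kWh at £0.05/kWh → £41371.20
27 August – 31 December 1996: 127 days × 4056 kWh/day = 515,112 kWh at £0.15/kWh → £77266.80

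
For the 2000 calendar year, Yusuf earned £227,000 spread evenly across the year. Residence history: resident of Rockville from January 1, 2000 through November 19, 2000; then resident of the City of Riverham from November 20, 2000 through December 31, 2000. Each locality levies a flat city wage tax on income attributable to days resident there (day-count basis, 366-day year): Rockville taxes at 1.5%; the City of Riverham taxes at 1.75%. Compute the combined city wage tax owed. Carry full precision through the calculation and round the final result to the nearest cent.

£3,470.12

Rockville, January 1 – November 19, 2000: 324 days → £227,000 × 1.5% × 324/366 = £3,014.2623
The City of Riverham, November 20 – December 31, 2000: 42 days → £227,000 × 1.75% × 42/366 = £455.8607
Total = £3,470.1230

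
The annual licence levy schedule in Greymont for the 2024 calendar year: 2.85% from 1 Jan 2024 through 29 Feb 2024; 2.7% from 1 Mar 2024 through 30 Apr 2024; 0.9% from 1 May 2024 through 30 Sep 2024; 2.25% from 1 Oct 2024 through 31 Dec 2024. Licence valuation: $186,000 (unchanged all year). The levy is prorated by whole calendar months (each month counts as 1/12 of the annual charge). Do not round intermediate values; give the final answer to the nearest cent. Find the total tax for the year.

1 Jan – 29 Feb 2024: 2 months at 2.85% → $186,000 × 2.85% × 2/12 = $883.5000
1 Mar – 30 Apr 2024: 2 months at 2.7% → $186,000 × 2.7% × 2/12 = $837.0000
1 May – 30 Sep 2024: 5 months at 0.9% → $186,000 × 0.9% × 5/12 = $697.5000
1 Oct – 31 Dec 2024: 3 months at 2.25% → $186,000 × 2.25% × 3/12 = $1,046.2500
Total = $3,464.2500

$3,464.25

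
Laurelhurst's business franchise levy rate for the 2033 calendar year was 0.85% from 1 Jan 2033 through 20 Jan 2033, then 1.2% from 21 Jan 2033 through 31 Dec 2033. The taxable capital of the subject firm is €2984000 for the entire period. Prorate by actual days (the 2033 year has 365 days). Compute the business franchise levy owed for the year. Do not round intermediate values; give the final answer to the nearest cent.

1 Jan – 20 Jan 2033: 20 days at 0.85% → €2984000 × 0.85% × 20/365 = €1389.8082
21 Jan – 31 Dec 2033: 345 days at 1.2% → €2984000 × 1.2% × 345/365 = €33845.9178
Total = €35235.7260

€35235.73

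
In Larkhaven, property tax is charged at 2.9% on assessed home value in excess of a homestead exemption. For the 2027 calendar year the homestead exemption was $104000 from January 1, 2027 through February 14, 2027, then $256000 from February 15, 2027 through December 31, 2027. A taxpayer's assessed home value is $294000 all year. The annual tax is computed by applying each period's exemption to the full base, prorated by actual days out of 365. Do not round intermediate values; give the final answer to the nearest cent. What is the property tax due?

$1645.45

January 1 – February 14, 2027: 45 days, exemption $104000 → ($294000 − $104000) × 2.9% × 45/365 = $679.3151
February 15 – December 31, 2027: 320 days, exemption $256000 → ($294000 − $256000) × 2.9% × 320/365 = $966.1370
Total = $1645.4521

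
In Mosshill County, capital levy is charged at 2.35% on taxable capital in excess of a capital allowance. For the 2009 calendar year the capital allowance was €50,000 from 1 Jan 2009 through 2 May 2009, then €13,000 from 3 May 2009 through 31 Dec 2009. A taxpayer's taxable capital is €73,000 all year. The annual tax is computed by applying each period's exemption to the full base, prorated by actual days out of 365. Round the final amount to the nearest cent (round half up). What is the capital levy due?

1 Jan – 2 May 2009: 122 days, exemption €50,000 → (€73,000 − €50,000) × 2.35% × 122/365 = €180.6603
3 May – 31 Dec 2009: 243 days, exemption €13,000 → (€73,000 − €13,000) × 2.35% × 243/365 = €938.7123
Total = €1,119.3726

€1,119.37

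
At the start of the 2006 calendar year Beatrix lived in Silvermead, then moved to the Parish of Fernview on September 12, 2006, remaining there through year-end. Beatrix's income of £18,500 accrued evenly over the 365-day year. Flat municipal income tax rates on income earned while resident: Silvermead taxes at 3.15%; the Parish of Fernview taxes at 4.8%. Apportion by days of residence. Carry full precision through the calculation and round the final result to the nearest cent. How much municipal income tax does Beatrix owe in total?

Silvermead, January 1 – September 11, 2006: 254 days → £18,500 × 3.15% × 254/365 = £405.5301
The Parish of Fernview, September 12 – December 31, 2006: 111 days → £18,500 × 4.8% × 111/365 = £270.0493
Total = £675.5795

£675.58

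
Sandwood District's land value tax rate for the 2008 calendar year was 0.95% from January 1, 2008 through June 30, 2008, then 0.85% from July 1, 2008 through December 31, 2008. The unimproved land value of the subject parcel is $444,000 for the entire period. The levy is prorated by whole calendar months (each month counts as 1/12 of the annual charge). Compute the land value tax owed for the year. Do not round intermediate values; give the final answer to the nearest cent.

January 1 – June 30, 2008: 6 months at 0.95% → $444,000 × 0.95% × 6/12 = $2,109.0000
July 1 – December 31, 2008: 6 months at 0.85% → $444,000 × 0.85% × 6/12 = $1,887.0000
Total = $3,996.0000

$3,996.00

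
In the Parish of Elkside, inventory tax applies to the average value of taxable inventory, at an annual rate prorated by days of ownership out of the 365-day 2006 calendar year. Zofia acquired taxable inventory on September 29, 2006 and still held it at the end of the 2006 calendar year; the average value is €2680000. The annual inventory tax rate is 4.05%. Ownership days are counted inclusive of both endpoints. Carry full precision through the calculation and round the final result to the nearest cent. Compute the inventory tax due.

Days held (September 29 – December 31, 2006): 94 out of 365
Tax = €2680000 × 4.05% × 94/365 = €27952.7671

€27952.77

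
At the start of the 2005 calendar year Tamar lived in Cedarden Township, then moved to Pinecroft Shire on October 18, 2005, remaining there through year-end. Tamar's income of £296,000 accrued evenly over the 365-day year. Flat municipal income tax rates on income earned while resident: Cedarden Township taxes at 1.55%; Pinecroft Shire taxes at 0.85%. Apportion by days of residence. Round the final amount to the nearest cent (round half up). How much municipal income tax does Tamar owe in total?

Cedarden Township, January 1 – October 17, 2005: 290 days → £296,000 × 1.55% × 290/365 = £3,645.2603
Pinecroft Shire, October 18 – December 31, 2005: 75 days → £296,000 × 0.85% × 75/365 = £516.9863
Total = £4,162.2466

£4,162.25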